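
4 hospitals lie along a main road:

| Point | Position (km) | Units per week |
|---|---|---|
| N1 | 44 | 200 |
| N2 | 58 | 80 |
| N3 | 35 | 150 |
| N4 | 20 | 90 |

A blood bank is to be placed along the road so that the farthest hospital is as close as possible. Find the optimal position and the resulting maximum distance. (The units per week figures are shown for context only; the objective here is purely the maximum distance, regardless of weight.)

The 1-center on a line is the midpoint of the two extreme points: leftmost at 20, rightmost at 58.
Optimal location = (20 + 58)/2 = 39; maximum distance = (58 − 20)/2 = 19.

location 39, max distance 19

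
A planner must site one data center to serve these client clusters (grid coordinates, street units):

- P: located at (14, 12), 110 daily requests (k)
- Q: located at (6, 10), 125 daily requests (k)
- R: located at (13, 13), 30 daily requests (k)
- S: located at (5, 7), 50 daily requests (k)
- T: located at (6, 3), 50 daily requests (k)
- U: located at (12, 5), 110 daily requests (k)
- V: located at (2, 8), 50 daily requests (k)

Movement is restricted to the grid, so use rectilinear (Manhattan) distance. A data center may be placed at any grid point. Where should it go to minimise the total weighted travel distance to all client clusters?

(6, 10)

Manhattan distance separates: Σwᵢ(|x−xᵢ|+|y−yᵢ|) = Σwᵢ|x−xᵢ| + Σwᵢ|y−yᵢ|, so x and y are optimised independently as 1-D weighted medians.
Total weight W = 525; half = 262.5.
x-coordinate, sorted with cumulative weight:
  x=2 (V, w=50) cum 50
  x=5 (S, w=50) cum 100
  x=6 (Q, w=125) cum 225
  x=6 (T, w=50) cum 275  ← median
  x=12 (U, w=110) cum 385
  x=13 (R, w=30) cum 415
  x=14 (P, w=110) cum 525
⇒ x* = 6
y-coordinate, sorted with cumulative weight:
  y=3 (T, w=50) cum 50
  y=5 (U, w=110) cum 160
  y=7 (S, w=50) cum 210
  y=8 (V, w=50) cum 260
  y=10 (Q, w=125) cum 385  ← median
  y=12 (P, w=110) cum 495
  y=13 (R, w=30) cum 525
⇒ y* = 10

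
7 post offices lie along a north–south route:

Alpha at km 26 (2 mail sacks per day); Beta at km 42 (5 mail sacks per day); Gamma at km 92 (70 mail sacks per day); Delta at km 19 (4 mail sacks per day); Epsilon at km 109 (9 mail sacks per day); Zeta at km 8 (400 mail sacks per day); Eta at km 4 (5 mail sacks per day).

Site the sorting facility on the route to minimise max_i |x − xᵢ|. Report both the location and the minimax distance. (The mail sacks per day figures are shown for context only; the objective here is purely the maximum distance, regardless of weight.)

The 1-center on a line is the midpoint of the two extreme points: leftmost at 4, rightmost at 109.
Optimal location = (4 + 109)/2 = 56.5; maximum distance = (109 − 4)/2 = 52.5.

location 56.5, max distance 52.5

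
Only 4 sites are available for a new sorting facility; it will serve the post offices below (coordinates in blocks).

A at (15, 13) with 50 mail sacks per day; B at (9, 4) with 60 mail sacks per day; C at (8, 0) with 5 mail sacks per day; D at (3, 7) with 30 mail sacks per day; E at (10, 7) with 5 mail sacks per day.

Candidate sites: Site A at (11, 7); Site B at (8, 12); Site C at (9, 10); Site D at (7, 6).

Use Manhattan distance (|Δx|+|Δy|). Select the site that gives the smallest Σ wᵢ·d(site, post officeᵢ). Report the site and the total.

Site A, total 1095 blocks

Total weighted distance at each candidate:
  Site A (11, 7): total = 1095
  Site B (8, 12): total = 1335
  Site C (9, 10): total = 1155
  Site D (7, 6): total = 1195
Minimum is at Site A with total 1095 blocks.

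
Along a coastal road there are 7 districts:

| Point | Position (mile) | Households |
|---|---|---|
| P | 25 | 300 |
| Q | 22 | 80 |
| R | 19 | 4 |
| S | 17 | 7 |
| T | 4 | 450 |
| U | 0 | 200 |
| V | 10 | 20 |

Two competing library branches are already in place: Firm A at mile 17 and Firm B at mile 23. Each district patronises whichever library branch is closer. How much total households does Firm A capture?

681

The indifferent point is the midpoint (17+23)/2 = 20; districts left of it (closer to Firm A at 17) go to Firm A, those right go to Firm B.
  U at 0 (w=200) → Firm A
  T at 4 (w=450) → Firm A
  V at 10 (w=20) → Firm A
  S at 17 (w=7) → Firm A
  R at 19 (w=4) → Firm A
  Q at 22 (w=80) → Firm B
  P at 25 (w=300) → Firm B
Firm A captures 681; Firm B captures 380.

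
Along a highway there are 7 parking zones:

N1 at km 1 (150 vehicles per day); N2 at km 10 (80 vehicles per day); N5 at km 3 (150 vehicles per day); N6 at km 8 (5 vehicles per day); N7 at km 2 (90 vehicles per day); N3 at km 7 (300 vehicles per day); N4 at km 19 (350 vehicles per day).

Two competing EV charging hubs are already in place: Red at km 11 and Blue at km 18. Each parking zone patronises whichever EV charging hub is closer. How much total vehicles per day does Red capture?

The indifferent point is the midpoint (11+18)/2 = 14.5; parking zones left of it (closer to Red at 11) go to Red, those right go to Blue.
  N1 at 1 (w=150) → Red
  N7 at 2 (w=90) → Red
  N5 at 3 (w=150) → Red
  N3 at 7 (w=300) → Red
  N6 at 8 (w=5) → Red
  N2 at 10 (w=80) → Red
  N4 at 19 (w=350) → Blue
Red captures 775; Blue captures 350.

775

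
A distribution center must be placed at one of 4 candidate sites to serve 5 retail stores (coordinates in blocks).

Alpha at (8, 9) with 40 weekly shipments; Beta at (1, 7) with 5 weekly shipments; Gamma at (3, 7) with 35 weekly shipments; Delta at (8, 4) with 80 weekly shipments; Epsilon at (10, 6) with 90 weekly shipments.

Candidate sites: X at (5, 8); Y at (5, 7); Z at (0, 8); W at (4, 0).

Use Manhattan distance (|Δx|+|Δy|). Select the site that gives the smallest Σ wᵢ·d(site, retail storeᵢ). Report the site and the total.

Y, total 1310 blocks

Total weighted distance at each candidate:
  X (5, 8): total = 1480
  Y (5, 7): total = 1310
  Z (0, 8): total = 2550
  W (4, 0): total = 2570
Minimum is at Y with total 1310 blocks.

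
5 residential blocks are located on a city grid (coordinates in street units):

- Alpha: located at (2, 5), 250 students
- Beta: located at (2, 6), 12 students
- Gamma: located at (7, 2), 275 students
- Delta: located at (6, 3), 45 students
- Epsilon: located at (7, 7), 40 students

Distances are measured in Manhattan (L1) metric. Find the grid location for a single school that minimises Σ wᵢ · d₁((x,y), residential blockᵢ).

(7, 3)

Manhattan distance separates: Σwᵢ(|x−xᵢ|+|y−yᵢ|) = Σwᵢ|x−xᵢ| + Σwᵢ|y−yᵢ|, so x and y are optimised independently as 1-D weighted medians.
Total weight W = 622; half = 311.
x-coordinate, sorted with cumulative weight:
  x=2 (Alpha, w=250) cum 250
  x=2 (Beta, w=12) cum 262
  x=6 (Delta, w=45) cum 307
  x=7 (Gamma, w=275) cum 582  ← median
  x=7 (Epsilon, w=40) cum 622
⇒ x* = 7
y-coordinate, sorted with cumulative weight:
  y=2 (Gamma, w=275) cum 275
  y=3 (Delta, w=45) cum 320  ← median
  y=5 (Alpha, w=250) cum 570
  y=6 (Beta, w=12) cum 582
  y=7 (Epsilon, w=40) cum 622
⇒ y* = 3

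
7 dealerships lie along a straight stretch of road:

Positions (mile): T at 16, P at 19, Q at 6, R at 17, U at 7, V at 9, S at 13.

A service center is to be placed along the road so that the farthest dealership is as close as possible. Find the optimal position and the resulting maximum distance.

The 1-center on a line is the midpoint of the two extreme points: leftmost at 6, rightmost at 19.
Optimal location = (6 + 19)/2 = 12.5; maximum distance = (19 − 6)/2 = 6.5.

location 12.5, max distance 6.5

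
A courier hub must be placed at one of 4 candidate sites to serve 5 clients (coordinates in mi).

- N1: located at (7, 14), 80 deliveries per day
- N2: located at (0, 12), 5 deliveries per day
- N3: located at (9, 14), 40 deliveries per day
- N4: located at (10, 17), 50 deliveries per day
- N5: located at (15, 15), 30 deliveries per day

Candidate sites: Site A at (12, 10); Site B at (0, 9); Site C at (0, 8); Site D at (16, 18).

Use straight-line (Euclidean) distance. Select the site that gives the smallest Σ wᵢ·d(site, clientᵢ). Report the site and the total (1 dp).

Total weighted distance at each candidate:
  Site A (12, 10): total = 1312.0
  Site B (0, 9): total = 2240.0
  Site C (0, 8): total = 2359.5
  Site D (16, 18): total = 1594.8
Minimum is at Site A with total 1312.0 mi.

Site A, total 1312.0 mi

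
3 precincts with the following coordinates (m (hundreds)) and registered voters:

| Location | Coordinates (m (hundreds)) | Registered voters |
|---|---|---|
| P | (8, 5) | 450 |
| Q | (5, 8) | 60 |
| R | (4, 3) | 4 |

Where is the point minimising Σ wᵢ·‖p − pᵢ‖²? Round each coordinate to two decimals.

(7.62, 5.33)

The minimiser of Σwᵢ‖p−pᵢ‖² is the weighted centroid p* = (Σwᵢpᵢ)/(Σwᵢ).
Σwᵢ = 514.
Σwᵢxᵢ = 450·8 + 60·5 + 4·4 = 3916.
Σwᵢyᵢ = 450·5 + 60·8 + 4·3 = 2742.
x* = 3916/514 = 7.62, y* = 2742/514 = 5.33.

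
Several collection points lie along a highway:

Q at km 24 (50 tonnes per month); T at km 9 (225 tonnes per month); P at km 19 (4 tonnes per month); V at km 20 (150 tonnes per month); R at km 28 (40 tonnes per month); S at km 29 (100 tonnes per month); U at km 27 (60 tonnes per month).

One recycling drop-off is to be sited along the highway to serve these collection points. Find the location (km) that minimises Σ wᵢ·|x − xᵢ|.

For a sum of weighted absolute distances on a line, the optimum is the weighted median (not the mean). Total weight W = 629; half-weight = 314.5.
Sort by position and accumulate weight:
  km 9 (T, w=225) → cum 225
  km 19 (P, w=4) → cum 229
  km 20 (V, w=150) → cum 379  ≥ 314.5 → median here
  km 24 (Q, w=50) → cum 429
  km 27 (U, w=60) → cum 489
  km 28 (R, w=40) → cum 529
  km 29 (S, w=100) → cum 629
Optimal location: km 20.

x = 20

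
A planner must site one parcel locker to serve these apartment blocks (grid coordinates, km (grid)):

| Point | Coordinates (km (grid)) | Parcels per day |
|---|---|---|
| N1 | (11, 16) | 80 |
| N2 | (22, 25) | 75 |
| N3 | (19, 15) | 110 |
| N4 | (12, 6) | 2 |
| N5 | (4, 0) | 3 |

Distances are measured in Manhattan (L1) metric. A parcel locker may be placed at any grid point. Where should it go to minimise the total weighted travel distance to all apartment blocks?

Manhattan distance separates: Σwᵢ(|x−xᵢ|+|y−yᵢ|) = Σwᵢ|x−xᵢ| + Σwᵢ|y−yᵢ|, so x and y are optimised independently as 1-D weighted medians.
Total weight W = 270; half = 135.
x-coordinate, sorted with cumulative weight:
  x=4 (N5, w=3) cum 3
  x=11 (N1, w=80) cum 83
  x=12 (N4, w=2) cum 85
  x=19 (N3, w=110) cum 195  ← median
  x=22 (N2, w=75) cum 270
⇒ x* = 19
y-coordinate, sorted with cumulative weight:
  y=0 (N5, w=3) cum 3
  y=6 (N4, w=2) cum 5
  y=15 (N3, w=110) cum 115
  y=16 (N1, w=80) cum 195  ← median
  y=25 (N2, w=75) cum 270
⇒ y* = 16

(19, 16)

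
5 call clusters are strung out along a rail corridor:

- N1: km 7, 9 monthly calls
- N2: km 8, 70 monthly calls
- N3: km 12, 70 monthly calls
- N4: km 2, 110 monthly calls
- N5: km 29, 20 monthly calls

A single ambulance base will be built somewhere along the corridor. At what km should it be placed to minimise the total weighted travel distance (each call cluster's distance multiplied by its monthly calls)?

x = 8

For a sum of weighted absolute distances on a line, the optimum is the weighted median (not the mean). Total weight W = 279; half-weight = 139.5.
Sort by position and accumulate weight:
  km 2 (N4, w=110) → cum 110
  km 7 (N1, w=9) → cum 119
  km 8 (N2, w=70) → cum 189  ≥ 139.5 → median here
  km 12 (N3, w=70) → cum 259
  km 29 (N5, w=20) → cum 279
Optimal location: km 8.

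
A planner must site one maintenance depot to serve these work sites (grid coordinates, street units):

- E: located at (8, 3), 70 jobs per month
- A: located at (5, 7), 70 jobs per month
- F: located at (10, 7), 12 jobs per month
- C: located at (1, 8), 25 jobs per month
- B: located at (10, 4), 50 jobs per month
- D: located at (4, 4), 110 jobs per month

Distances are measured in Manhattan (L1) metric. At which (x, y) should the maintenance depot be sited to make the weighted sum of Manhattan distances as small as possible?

(5, 4)

Manhattan distance separates: Σwᵢ(|x−xᵢ|+|y−yᵢ|) = Σwᵢ|x−xᵢ| + Σwᵢ|y−yᵢ|, so x and y are optimised independently as 1-D weighted medians.
Total weight W = 337; half = 168.5.
x-coordinate, sorted with cumulative weight:
  x=1 (C, w=25) cum 25
  x=4 (D, w=110) cum 135
  x=5 (A, w=70) cum 205  ← median
  x=8 (E, w=70) cum 275
  x=10 (F, w=12) cum 287
  x=10 (B, w=50) cum 337
⇒ x* = 5
y-coordinate, sorted with cumulative weight:
  y=3 (E, w=70) cum 70
  y=4 (B, w=50) cum 120
  y=4 (D, w=110) cum 230  ← median
  y=7 (A, w=70) cum 300
  y=7 (F, w=12) cum 312
  y=8 (C, w=25) cum 337
⇒ y* = 4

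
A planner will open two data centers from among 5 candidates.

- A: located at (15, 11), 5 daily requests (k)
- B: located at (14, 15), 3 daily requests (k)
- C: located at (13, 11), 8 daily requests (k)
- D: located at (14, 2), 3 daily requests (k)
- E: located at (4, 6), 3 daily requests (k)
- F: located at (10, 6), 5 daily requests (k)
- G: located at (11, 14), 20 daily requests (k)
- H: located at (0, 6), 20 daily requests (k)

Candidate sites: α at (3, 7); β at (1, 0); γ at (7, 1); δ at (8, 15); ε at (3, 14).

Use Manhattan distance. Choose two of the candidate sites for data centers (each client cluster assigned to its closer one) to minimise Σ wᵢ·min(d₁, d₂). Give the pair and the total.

{α, δ}, total 399

Evaluate every pair (each demand assigned to the nearer of the two):
  {α, δ}: total = 399
  {β, δ}: total = 492
  {α, ε}: total = 549
  {γ, δ}: total = 553
  {δ, ε}: total = 584
  {β, ε}: total = 662
  {γ, ε}: total = 683
  {α, γ}: total = 699
  {α, β}: total = 720
  {β, γ}: total = 849
Best pair: {α, δ} with total 399.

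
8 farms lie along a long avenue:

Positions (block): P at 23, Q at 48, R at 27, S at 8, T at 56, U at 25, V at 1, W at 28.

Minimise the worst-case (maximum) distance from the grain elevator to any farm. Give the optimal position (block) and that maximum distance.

location 28.5, max distance 27.5

The 1-center on a line is the midpoint of the two extreme points: leftmost at 1, rightmost at 56.
Optimal location = (1 + 56)/2 = 28.5; maximum distance = (56 − 1)/2 = 27.5.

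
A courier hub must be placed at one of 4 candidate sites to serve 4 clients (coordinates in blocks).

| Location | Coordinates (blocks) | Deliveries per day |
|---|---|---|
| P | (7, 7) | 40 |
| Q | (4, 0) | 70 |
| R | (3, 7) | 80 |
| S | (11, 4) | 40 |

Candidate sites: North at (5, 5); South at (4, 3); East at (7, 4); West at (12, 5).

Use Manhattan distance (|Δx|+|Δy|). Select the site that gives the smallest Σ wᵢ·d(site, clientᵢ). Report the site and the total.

Total weighted distance at each candidate:
  North (5, 5): total = 1180
  South (4, 3): total = 1210
  East (7, 4): total = 1330
  West (12, 5): total = 2150
Minimum is at North with total 1180 blocks.

North, total 1180 blocks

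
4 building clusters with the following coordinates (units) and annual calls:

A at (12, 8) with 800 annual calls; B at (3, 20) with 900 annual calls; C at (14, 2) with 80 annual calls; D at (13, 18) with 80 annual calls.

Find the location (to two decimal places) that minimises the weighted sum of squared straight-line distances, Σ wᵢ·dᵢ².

(7.77, 13.98)

The minimiser of Σwᵢ‖p−pᵢ‖² is the weighted centroid p* = (Σwᵢpᵢ)/(Σwᵢ).
Σwᵢ = 1860.
Σwᵢxᵢ = 800·12 + 900·3 + 80·14 + 80·13 = 14460.
Σwᵢyᵢ = 800·8 + 900·20 + 80·2 + 80·18 = 26000.
x* = 14460/1860 = 7.77, y* = 26000/1860 = 13.98.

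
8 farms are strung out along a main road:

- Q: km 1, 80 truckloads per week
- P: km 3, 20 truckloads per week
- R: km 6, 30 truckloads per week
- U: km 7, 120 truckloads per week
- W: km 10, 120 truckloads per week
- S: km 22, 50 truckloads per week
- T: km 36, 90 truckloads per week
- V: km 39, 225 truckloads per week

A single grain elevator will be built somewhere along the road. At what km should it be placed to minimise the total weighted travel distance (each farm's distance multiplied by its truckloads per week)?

For a sum of weighted absolute distances on a line, the optimum is the weighted median (not the mean). Total weight W = 735; half-weight = 367.5.
Sort by position and accumulate weight:
  km 1 (Q, w=80) → cum 80
  km 3 (P, w=20) → cum 100
  km 6 (R, w=30) → cum 130
  km 7 (U, w=120) → cum 250
  km 10 (W, w=120) → cum 370  ≥ 367.5 → median here
  km 22 (S, w=50) → cum 420
  km 36 (T, w=90) → cum 510
  km 39 (V, w=225) → cum 735
Optimal location: km 10.

x = 10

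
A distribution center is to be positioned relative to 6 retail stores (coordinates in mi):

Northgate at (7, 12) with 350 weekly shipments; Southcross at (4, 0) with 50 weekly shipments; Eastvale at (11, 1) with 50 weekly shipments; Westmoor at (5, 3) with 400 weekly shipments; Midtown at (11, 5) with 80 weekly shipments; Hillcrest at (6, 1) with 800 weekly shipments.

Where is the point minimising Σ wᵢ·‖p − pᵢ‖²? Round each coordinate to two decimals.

(6.29, 3.84)

The minimiser of Σwᵢ‖p−pᵢ‖² is the weighted centroid p* = (Σwᵢpᵢ)/(Σwᵢ).
Σwᵢ = 1730.
Σwᵢxᵢ = 350·7 + 50·4 + 50·11 + 400·5 + 80·11 + 800·6 = 10880.
Σwᵢyᵢ = 350·12 + 50·0 + 50·1 + 400·3 + 80·5 + 800·1 = 6650.
x* = 10880/1730 = 6.29, y* = 6650/1730 = 3.84.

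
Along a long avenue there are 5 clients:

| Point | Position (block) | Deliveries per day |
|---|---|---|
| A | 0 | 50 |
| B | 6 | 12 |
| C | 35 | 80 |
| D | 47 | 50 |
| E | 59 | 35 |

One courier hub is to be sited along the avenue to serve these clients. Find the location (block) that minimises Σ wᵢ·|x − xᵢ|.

x = 35

For a sum of weighted absolute distances on a line, the optimum is the weighted median (not the mean). Total weight W = 227; half-weight = 113.5.
Sort by position and accumulate weight:
  block 0 (A, w=50) → cum 50
  block 6 (B, w=12) → cum 62
  block 35 (C, w=80) → cum 142  ≥ 113.5 → median here
  block 47 (D, w=50) → cum 192
  block 59 (E, w=35) → cum 227
Optimal location: block 35.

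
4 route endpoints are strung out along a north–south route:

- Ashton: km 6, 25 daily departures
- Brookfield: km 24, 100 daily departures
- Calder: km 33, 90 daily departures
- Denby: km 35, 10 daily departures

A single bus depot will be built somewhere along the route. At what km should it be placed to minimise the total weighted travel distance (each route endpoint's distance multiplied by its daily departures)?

For a sum of weighted absolute distances on a line, the optimum is the weighted median (not the mean). Total weight W = 225; half-weight = 112.5.
Sort by position and accumulate weight:
  km 6 (Ashton, w=25) → cum 25
  km 24 (Brookfield, w=100) → cum 125  ≥ 112.5 → median here
  km 33 (Calder, w=90) → cum 215
  km 35 (Denby, w=10) → cum 225
Optimal location: km 24.

x = 24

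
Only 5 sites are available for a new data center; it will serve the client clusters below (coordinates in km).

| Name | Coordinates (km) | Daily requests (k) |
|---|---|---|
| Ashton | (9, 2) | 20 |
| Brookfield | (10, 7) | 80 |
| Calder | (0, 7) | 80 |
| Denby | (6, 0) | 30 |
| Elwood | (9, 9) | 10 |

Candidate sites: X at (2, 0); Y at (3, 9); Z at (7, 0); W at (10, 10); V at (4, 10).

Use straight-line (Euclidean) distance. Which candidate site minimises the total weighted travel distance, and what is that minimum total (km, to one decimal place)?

Y, total 1399.8 km

Total weighted distance at each candidate:
  X (2, 0): total = 1812.4
  Y (3, 9): total = 1399.8
  Z (7, 0): total = 1580.0
  W (10, 10): total = 1573.7
  V (4, 10): total = 1482.3
Minimum is at Y with total 1399.8 km.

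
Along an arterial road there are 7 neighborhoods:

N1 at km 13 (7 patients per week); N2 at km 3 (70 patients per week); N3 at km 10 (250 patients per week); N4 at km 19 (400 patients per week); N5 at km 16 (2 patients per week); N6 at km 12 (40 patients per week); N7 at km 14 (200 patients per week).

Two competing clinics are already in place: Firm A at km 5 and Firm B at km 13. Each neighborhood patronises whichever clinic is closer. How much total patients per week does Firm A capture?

The indifferent point is the midpoint (5+13)/2 = 9; neighborhoods left of it (closer to Firm A at 5) go to Firm A, those right go to Firm B.
  N2 at 3 (w=70) → Firm A
  N3 at 10 (w=250) → Firm B
  N6 at 12 (w=40) → Firm B
  N1 at 13 (w=7) → Firm B
  N7 at 14 (w=200) → Firm B
  N5 at 16 (w=2) → Firm B
  N4 at 19 (w=400) → Firm B
Firm A captures 70; Firm B captures 899.

70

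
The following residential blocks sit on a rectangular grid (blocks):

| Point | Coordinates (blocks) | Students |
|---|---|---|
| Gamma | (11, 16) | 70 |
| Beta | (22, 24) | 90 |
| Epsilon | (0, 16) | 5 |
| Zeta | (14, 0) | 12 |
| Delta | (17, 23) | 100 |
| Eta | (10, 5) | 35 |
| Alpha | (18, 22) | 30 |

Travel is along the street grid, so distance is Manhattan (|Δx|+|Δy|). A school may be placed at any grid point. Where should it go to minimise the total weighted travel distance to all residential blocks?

(17, 23)

Manhattan distance separates: Σwᵢ(|x−xᵢ|+|y−yᵢ|) = Σwᵢ|x−xᵢ| + Σwᵢ|y−yᵢ|, so x and y are optimised independently as 1-D weighted medians.
Total weight W = 342; half = 171.
x-coordinate, sorted with cumulative weight:
  x=0 (Epsilon, w=5) cum 5
  x=10 (Eta, w=35) cum 40
  x=11 (Gamma, w=70) cum 110
  x=14 (Zeta, w=12) cum 122
  x=17 (Delta, w=100) cum 222  ← median
  x=18 (Alpha, w=30) cum 252
  x=22 (Beta, w=90) cum 342
⇒ x* = 17
y-coordinate, sorted with cumulative weight:
  y=0 (Zeta, w=12) cum 12
  y=5 (Eta, w=35) cum 47
  y=16 (Gamma, w=70) cum 117
  y=16 (Epsilon, w=5) cum 122
  y=22 (Alpha, w=30) cum 152
  y=23 (Delta, w=100) cum 252  ← median
  y=24 (Beta, w=90) cum 342
⇒ y* = 23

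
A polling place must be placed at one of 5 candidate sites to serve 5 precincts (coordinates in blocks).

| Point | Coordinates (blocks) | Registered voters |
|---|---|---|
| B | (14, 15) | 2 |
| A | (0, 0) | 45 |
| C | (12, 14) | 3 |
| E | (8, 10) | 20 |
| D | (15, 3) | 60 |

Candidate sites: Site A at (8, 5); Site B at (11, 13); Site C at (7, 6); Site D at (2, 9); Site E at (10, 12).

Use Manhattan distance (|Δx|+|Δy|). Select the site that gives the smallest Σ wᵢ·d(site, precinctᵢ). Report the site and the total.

Total weighted distance at each candidate:
  Site A (8, 5): total = 1296
  Site B (11, 13): total = 2056
  Site C (7, 6): total = 1416
  Site D (2, 9): total = 1856
  Site E (10, 12): total = 1936
Minimum is at Site A with total 1296 blocks.

Site A, total 1296 blocks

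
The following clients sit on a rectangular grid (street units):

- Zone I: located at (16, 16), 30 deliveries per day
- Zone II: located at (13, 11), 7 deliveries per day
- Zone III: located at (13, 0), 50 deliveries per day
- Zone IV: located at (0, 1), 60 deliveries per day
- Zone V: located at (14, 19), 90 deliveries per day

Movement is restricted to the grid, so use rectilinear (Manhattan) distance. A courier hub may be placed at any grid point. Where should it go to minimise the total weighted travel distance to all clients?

(14, 16)

Manhattan distance separates: Σwᵢ(|x−xᵢ|+|y−yᵢ|) = Σwᵢ|x−xᵢ| + Σwᵢ|y−yᵢ|, so x and y are optimised independently as 1-D weighted medians.
Total weight W = 237; half = 118.5.
x-coordinate, sorted with cumulative weight:
  x=0 (Zone IV, w=60) cum 60
  x=13 (Zone II, w=7) cum 67
  x=13 (Zone III, w=50) cum 117
  x=14 (Zone V, w=90) cum 207  ← median
  x=16 (Zone I, w=30) cum 237
⇒ x* = 14
y-coordinate, sorted with cumulative weight:
  y=0 (Zone III, w=50) cum 50
  y=1 (Zone IV, w=60) cum 110
  y=11 (Zone II, w=7) cum 117
  y=16 (Zone I, w=30) cum 147  ← median
  y=19 (Zone V, w=90) cum 237
⇒ y* = 16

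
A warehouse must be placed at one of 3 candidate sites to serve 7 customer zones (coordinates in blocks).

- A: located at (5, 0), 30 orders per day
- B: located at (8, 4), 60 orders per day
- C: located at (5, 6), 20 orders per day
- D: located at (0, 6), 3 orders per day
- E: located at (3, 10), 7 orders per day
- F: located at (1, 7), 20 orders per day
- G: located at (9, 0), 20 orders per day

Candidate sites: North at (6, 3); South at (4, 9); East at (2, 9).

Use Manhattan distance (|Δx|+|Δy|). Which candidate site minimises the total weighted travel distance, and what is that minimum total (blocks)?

Total weighted distance at each candidate:
  North (6, 3): total = 777
  South (4, 9): total = 1335
  East (2, 9): total = 1549
Minimum is at North with total 777 blocks.

North, total 777 blocks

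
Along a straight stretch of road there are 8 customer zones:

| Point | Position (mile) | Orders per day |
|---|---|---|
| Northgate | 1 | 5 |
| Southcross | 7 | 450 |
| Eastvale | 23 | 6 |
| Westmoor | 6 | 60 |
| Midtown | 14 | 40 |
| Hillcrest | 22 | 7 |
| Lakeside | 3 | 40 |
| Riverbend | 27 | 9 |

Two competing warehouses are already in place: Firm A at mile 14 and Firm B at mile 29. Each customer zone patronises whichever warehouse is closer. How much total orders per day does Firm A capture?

595

The indifferent point is the midpoint (14+29)/2 = 21.5; customer zones left of it (closer to Firm A at 14) go to Firm A, those right go to Firm B.
  Northgate at 1 (w=5) → Firm A
  Lakeside at 3 (w=40) → Firm A
  Westmoor at 6 (w=60) → Firm A
  Southcross at 7 (w=450) → Firm A
  Midtown at 14 (w=40) → Firm A
  Hillcrest at 22 (w=7) → Firm B
  Eastvale at 23 (w=6) → Firm B
  Riverbend at 27 (w=9) → Firm B
Firm A captures 595; Firm B captures 22.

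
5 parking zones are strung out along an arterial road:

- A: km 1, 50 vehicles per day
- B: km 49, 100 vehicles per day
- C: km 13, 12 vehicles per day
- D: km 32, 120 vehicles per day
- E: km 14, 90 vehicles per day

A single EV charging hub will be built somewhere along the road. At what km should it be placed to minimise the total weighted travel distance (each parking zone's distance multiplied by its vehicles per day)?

For a sum of weighted absolute distances on a line, the optimum is the weighted median (not the mean). Total weight W = 372; half-weight = 186.
Sort by position and accumulate weight:
  km 1 (A, w=50) → cum 50
  km 13 (C, w=12) → cum 62
  km 14 (E, w=90) → cum 152
  km 32 (D, w=120) → cum 272  ≥ 186 → median here
  km 49 (B, w=100) → cum 372
Optimal location: km 32.

x = 32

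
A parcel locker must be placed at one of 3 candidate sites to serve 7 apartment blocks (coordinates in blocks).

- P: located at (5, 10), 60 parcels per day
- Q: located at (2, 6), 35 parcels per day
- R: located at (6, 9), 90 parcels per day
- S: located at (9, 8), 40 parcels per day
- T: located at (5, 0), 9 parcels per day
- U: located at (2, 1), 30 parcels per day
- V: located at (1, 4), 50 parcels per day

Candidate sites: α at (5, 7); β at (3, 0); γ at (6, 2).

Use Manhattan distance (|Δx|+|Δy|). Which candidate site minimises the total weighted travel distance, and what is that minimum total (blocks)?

Total weighted distance at each candidate:
  α (5, 7): total = 1473
  β (3, 0): total = 2983
  γ (6, 2): total = 2337
Minimum is at α with total 1473 blocks.

α, total 1473 blocks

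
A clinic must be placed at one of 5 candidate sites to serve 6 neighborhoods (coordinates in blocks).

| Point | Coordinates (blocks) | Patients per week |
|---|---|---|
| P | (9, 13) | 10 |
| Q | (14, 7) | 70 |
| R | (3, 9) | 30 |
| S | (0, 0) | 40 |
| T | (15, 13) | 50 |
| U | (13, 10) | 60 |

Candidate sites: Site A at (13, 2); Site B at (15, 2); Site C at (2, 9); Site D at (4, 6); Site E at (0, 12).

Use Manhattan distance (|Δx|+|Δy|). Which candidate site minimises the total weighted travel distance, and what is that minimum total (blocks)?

Total weighted distance at each candidate:
  Site A (13, 2): total = 2810
  Site B (15, 2): total = 2990
  Site C (2, 9): total = 3130
  Site D (4, 6): total = 3090
  Site E (0, 12): total = 3790
Minimum is at Site A with total 2810 blocks.

Site A, total 2810 blocks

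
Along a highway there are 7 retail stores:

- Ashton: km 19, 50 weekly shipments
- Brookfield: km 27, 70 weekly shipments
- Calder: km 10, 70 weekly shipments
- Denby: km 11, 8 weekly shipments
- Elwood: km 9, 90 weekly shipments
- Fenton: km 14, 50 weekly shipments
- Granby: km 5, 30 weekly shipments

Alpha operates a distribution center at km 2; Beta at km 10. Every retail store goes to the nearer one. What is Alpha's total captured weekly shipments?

The indifferent point is the midpoint (2+10)/2 = 6; retail stores left of it (closer to Alpha at 2) go to Alpha, those right go to Beta.
  Granby at 5 (w=30) → Alpha
  Elwood at 9 (w=90) → Beta
  Calder at 10 (w=70) → Beta
  Denby at 11 (w=8) → Beta
  Fenton at 14 (w=50) → Beta
  Ashton at 19 (w=50) → Beta
  Brookfield at 27 (w=70) → Beta
Alpha captures 30; Beta captures 338.

30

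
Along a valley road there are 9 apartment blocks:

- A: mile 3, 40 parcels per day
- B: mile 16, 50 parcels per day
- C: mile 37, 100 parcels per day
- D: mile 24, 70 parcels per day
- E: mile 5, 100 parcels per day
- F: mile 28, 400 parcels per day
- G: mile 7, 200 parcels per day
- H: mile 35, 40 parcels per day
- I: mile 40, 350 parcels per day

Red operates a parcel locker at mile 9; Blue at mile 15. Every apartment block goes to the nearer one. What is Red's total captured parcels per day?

340

The indifferent point is the midpoint (9+15)/2 = 12; apartment blocks left of it (closer to Red at 9) go to Red, those right go to Blue.
  A at 3 (w=40) → Red
  E at 5 (w=100) → Red
  G at 7 (w=200) → Red
  B at 16 (w=50) → Blue
  D at 24 (w=70) → Blue
  F at 28 (w=400) → Blue
  H at 35 (w=40) → Blue
  C at 37 (w=100) → Blue
  I at 40 (w=350) → Blue
Red captures 340; Blue captures 1010.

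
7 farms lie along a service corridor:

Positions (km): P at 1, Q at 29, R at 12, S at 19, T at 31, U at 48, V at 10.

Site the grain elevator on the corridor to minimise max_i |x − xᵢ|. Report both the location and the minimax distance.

The 1-center on a line is the midpoint of the two extreme points: leftmost at 1, rightmost at 48.
Optimal location = (1 + 48)/2 = 24.5; maximum distance = (48 − 1)/2 = 23.5.

location 24.5, max distance 23.5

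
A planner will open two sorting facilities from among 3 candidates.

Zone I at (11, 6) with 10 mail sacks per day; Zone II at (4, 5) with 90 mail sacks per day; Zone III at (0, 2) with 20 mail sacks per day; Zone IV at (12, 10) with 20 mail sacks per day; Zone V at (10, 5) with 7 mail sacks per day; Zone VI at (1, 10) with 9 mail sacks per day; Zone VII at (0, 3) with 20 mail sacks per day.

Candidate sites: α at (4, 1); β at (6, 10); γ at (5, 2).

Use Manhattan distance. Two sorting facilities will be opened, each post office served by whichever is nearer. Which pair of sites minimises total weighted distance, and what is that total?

{β, γ}, total 891

Evaluate every pair (each demand assigned to the nearer of the two):
  {β, γ}: total = 891
  {α, β}: total = 898
  {α, γ}: total = 1144
Best pair: {β, γ} with total 891.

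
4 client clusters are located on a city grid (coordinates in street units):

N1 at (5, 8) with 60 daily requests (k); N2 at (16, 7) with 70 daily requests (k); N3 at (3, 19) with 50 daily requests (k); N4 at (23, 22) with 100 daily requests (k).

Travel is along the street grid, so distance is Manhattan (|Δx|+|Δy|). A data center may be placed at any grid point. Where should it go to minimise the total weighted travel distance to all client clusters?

Manhattan distance separates: Σwᵢ(|x−xᵢ|+|y−yᵢ|) = Σwᵢ|x−xᵢ| + Σwᵢ|y−yᵢ|, so x and y are optimised independently as 1-D weighted medians.
Total weight W = 280; half = 140.
x-coordinate, sorted with cumulative weight:
  x=3 (N3, w=50) cum 50
  x=5 (N1, w=60) cum 110
  x=16 (N2, w=70) cum 180  ← median
  x=23 (N4, w=100) cum 280
⇒ x* = 16
y-coordinate, sorted with cumulative weight:
  y=7 (N2, w=70) cum 70
  y=8 (N1, w=60) cum 130
  y=19 (N3, w=50) cum 180  ← median
  y=22 (N4, w=100) cum 280
⇒ y* = 19

(16, 19)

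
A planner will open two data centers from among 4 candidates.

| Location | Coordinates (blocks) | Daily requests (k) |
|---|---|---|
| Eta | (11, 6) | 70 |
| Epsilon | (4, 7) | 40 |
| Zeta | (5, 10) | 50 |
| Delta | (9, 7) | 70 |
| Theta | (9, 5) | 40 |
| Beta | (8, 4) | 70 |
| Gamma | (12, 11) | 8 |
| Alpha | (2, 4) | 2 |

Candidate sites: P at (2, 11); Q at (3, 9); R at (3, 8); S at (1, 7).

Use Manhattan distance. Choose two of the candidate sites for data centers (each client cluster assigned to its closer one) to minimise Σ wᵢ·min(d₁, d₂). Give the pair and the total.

{Q, R}, total 2508

Evaluate every pair (each demand assigned to the nearer of the two):
  {Q, R}: total = 2508
  {P, R}: total = 2550
  {R, S}: total = 2564
  {P, Q}: total = 2792
  {Q, S}: total = 2796
  {P, S}: total = 2838
Best pair: {Q, R} with total 2508.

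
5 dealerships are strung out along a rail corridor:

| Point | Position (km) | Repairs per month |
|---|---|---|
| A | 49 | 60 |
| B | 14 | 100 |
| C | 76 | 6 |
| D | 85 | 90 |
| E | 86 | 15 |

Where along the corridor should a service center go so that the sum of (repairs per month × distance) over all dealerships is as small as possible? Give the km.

For a sum of weighted absolute distances on a line, the optimum is the weighted median (not the mean). Total weight W = 271; half-weight = 135.5.
Sort by position and accumulate weight:
  km 14 (B, w=100) → cum 100
  km 49 (A, w=60) → cum 160  ≥ 135.5 → median here
  km 76 (C, w=6) → cum 166
  km 85 (D, w=90) → cum 256
  km 86 (E, w=15) → cum 271
Optimal location: km 49.

x = 49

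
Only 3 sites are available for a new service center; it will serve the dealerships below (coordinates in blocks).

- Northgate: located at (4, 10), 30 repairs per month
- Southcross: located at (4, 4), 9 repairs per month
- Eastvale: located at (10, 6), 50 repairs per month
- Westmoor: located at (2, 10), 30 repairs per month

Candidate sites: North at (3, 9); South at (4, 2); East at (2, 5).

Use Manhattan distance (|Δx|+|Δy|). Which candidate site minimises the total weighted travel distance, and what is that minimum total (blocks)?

North, total 674 blocks

Total weighted distance at each candidate:
  North (3, 9): total = 674
  South (4, 2): total = 1058
  East (2, 5): total = 837
Minimum is at North with total 674 blocks.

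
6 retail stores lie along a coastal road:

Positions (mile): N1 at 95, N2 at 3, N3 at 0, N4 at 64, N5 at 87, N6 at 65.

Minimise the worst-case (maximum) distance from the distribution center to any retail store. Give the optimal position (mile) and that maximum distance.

The 1-center on a line is the midpoint of the two extreme points: leftmost at 0, rightmost at 95.
Optimal location = (0 + 95)/2 = 47.5; maximum distance = (95 − 0)/2 = 47.5.

location 47.5, max distance 47.5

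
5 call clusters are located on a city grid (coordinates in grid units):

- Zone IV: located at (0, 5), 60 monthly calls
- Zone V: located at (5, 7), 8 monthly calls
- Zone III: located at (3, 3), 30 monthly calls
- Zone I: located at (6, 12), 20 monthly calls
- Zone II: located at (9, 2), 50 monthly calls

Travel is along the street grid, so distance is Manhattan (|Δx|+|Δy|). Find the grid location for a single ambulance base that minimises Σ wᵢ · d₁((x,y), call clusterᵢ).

(3, 5)

Manhattan distance separates: Σwᵢ(|x−xᵢ|+|y−yᵢ|) = Σwᵢ|x−xᵢ| + Σwᵢ|y−yᵢ|, so x and y are optimised independently as 1-D weighted medians.
Total weight W = 168; half = 84.
x-coordinate, sorted with cumulative weight:
  x=0 (Zone IV, w=60) cum 60
  x=3 (Zone III, w=30) cum 90  ← median
  x=5 (Zone V, w=8) cum 98
  x=6 (Zone I, w=20) cum 118
  x=9 (Zone II, w=50) cum 168
⇒ x* = 3
y-coordinate, sorted with cumulative weight:
  y=2 (Zone II, w=50) cum 50
  y=3 (Zone III, w=30) cum 80
  y=5 (Zone IV, w=60) cum 140  ← median
  y=7 (Zone V, w=8) cum 148
  y=12 (Zone I, w=20) cum 168
⇒ y* = 5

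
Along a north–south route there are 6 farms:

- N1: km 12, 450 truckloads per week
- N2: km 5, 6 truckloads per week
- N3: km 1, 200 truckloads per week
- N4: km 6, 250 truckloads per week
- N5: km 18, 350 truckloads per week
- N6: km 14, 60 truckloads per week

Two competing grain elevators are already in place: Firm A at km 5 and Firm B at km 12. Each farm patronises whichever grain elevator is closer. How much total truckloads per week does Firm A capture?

456

The indifferent point is the midpoint (5+12)/2 = 8.5; farms left of it (closer to Firm A at 5) go to Firm A, those right go to Firm B.
  N3 at 1 (w=200) → Firm A
  N2 at 5 (w=6) → Firm A
  N4 at 6 (w=250) → Firm A
  N1 at 12 (w=450) → Firm B
  N6 at 14 (w=60) → Firm B
  N5 at 18 (w=350) → Firm B
Firm A captures 456; Firm B captures 860.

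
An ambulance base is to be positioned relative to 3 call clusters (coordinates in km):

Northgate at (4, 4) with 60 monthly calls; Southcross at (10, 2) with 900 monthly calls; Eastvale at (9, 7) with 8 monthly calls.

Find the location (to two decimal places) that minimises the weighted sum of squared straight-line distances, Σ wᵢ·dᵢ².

The minimiser of Σwᵢ‖p−pᵢ‖² is the weighted centroid p* = (Σwᵢpᵢ)/(Σwᵢ).
Σwᵢ = 968.
Σwᵢxᵢ = 60·4 + 900·10 + 8·9 = 9312.
Σwᵢyᵢ = 60·4 + 900·2 + 8·7 = 2096.
x* = 9312/968 = 9.62, y* = 2096/968 = 2.17.

(9.62, 2.17)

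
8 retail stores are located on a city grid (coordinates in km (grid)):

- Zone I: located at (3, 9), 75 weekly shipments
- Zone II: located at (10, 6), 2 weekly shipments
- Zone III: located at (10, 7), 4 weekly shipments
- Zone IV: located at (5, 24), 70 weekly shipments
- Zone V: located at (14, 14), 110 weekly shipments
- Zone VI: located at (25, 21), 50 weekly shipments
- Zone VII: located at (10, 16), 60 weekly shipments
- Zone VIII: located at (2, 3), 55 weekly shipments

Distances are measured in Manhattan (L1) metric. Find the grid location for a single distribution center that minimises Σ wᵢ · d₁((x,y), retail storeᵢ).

(10, 14)

Manhattan distance separates: Σwᵢ(|x−xᵢ|+|y−yᵢ|) = Σwᵢ|x−xᵢ| + Σwᵢ|y−yᵢ|, so x and y are optimised independently as 1-D weighted medians.
Total weight W = 426; half = 213.
x-coordinate, sorted with cumulative weight:
  x=2 (Zone VIII, w=55) cum 55
  x=3 (Zone I, w=75) cum 130
  x=5 (Zone IV, w=70) cum 200
  x=10 (Zone II, w=2) cum 202
  x=10 (Zone III, w=4) cum 206
  x=10 (Zone VII, w=60) cum 266  ← median
  x=14 (Zone V, w=110) cum 376
  x=25 (Zone VI, w=50) cum 426
⇒ x* = 10
y-coordinate, sorted with cumulative weight:
  y=3 (Zone VIII, w=55) cum 55
  y=6 (Zone II, w=2) cum 57
  y=7 (Zone III, w=4) cum 61
  y=9 (Zone I, w=75) cum 136
  y=14 (Zone V, w=110) cum 246  ← median
  y=16 (Zone VII, w=60) cum 306
  y=21 (Zone VI, w=50) cum 356
  y=24 (Zone IV, w=70) cum 426
⇒ y* = 14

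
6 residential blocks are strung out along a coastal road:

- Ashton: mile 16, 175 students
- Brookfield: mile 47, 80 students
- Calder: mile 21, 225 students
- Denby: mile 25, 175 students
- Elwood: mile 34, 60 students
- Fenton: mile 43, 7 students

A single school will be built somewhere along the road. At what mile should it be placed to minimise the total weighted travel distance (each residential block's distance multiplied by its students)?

x = 21

For a sum of weighted absolute distances on a line, the optimum is the weighted median (not the mean). Total weight W = 722; half-weight = 361.
Sort by position and accumulate weight:
  mile 16 (Ashton, w=175) → cum 175
  mile 21 (Calder, w=225) → cum 400  ≥ 361 → median here
  mile 25 (Denby, w=175) → cum 575
  mile 34 (Elwood, w=60) → cum 635
  mile 43 (Fenton, w=7) → cum 642
  mile 47 (Brookfield, w=80) → cum 722
Optimal location: mile 21.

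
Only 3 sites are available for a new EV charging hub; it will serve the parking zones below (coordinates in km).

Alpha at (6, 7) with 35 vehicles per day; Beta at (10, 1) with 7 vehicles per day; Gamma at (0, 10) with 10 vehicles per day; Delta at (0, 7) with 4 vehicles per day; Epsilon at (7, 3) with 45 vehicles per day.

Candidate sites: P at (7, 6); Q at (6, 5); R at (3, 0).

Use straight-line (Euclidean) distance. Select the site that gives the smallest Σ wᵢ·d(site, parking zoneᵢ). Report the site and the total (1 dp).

Q, total 313.6 km

Total weighted distance at each candidate:
  P (7, 6): total = 334.2
  Q (6, 5): total = 313.6
  R (3, 0): total = 675.9
Minimum is at Q with total 313.6 km.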